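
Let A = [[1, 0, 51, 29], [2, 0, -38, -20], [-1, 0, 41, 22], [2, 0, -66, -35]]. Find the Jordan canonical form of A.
J = [[0, 0, 0, 0], [0, 2, 1, 0], [0, 0, 2, 0], [0, 0, 0, 3]]

The characteristic polynomial is det(xI - A) = x(x - 3)(x - 2)^2, so the eigenvalues are 0 (algebraic multiplicity 1), 2 (algebraic multiplicity 2), 3 (algebraic multiplicity 1).

For λ = 0: algebraic multiplicity 1 gives one 1×1 block.

For λ = 2: rank(A - 2I) = 3, rank((A - 2I)^2) = 2. The eigenspace has dimension 4 - 3 = 1, so there is 1 Jordan block; the rank sequence gives block sizes [2].

For λ = 3: algebraic multiplicity 1 gives one 1×1 block.

Assembling the blocks gives the Jordan form J above.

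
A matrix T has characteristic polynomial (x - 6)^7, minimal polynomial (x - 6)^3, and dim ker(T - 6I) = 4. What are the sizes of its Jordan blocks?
Jordan blocks: (6, 3), (6, 2), (6, 1), (6, 1)

λ = 6: algebraic multiplicity 7 (exponent in χ_T), largest block size 3 (exponent in m_T), 4 blocks (geometric multiplicity). These force block sizes [3, 2, 1, 1].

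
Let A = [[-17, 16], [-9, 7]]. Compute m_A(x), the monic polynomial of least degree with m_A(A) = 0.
The characteristic polynomial factors as (x + 5)^2. The minimal polynomial is ∏(x - λ)^{k_λ} where k_λ is the size of the largest Jordan block at λ.

For λ = -5: rank(A + 5I) = 1, and the largest Jordan block has size 2 (the smallest k with rank((A + 5I)^k) = rank((A + 5I)^(k+1))).

So m_A(x) = (x + 5)^2.

m_A(x) = (x + 5)^2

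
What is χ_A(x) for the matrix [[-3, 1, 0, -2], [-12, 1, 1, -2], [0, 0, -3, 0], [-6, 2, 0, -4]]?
χ_A(x) = x(x + 3)^3

xI - A = [[x + 3, -1, 0, 2], [12, x - 1, -1, 2], [0, 0, x + 3, 0], [6, -2, 0, x + 4]].

Expanding det(xI - A) along the first row:
det(xI - A) = + (x + 3)·det([[x - 1, -1, 2], [0, x + 3, 0], [-2, 0, x + 4]]) - (-1)·det([[12, -1, 2], [0, x + 3, 0], [6, 0, x + 4]]) + (0)·det([[12, x - 1, 2], [0, 0, 0], [6, -2, x + 4]]) - (2)·det([[12, x - 1, -1], [0, 0, x + 3], [6, -2, 0]]).

Evaluating gives χ_A(x) = x^4 + 9x^3 + 27x^2 + 27x = x(x + 3)^3.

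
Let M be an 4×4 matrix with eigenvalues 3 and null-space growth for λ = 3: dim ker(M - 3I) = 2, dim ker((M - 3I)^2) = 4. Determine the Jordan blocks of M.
Jordan blocks: (3, 2), (3, 2)

λ = 3: successive nullity increments [2, 2] count blocks of size ≥ k; block sizes are [2, 2].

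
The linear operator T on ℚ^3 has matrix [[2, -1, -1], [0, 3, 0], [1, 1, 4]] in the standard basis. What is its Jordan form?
J = [[3, 1, 0], [0, 3, 0], [0, 0, 3]]

The characteristic polynomial is det(xI - A) = (x - 3)^3, so the eigenvalues are 3 (algebraic multiplicity 3).

For λ = 3: rank(A - 3I) = 1, rank((A - 3I)^2) = 0. The eigenspace has dimension 3 - 1 = 2, so there are 2 Jordan blocks; the rank sequence gives block sizes [2, 1].

Assembling the blocks gives the Jordan form J above.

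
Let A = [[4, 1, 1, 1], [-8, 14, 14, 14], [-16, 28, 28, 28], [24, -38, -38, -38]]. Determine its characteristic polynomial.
xI - A = [[x - 4, -1, -1, -1], [8, x - 14, -14, -14], [16, -28, x - 28, -28], [-24, 38, 38, x + 38]].

Expanding det(xI - A) along the first row:
det(xI - A) = + (x - 4)·det([[x - 14, -14, -14], [-28, x - 28, -28], [38, 38, x + 38]]) - (-1)·det([[8, -14, -14], [16, x - 28, -28], [-24, 38, x + 38]]) + (-1)·det([[8, x - 14, -14], [16, -28, -28], [-24, 38, x + 38]]) - (-1)·det([[8, x - 14, -14], [16, -28, x - 28], [-24, 38, 38]]).

Evaluating gives χ_A(x) = x^4 - 8x^3 + 16x^2 = x^2(x - 4)^2.

χ_A(x) = x^2(x - 4)^2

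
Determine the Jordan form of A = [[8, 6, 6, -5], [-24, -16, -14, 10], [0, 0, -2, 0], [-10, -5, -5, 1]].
J = [[-4, 1, 0, 0], [0, -4, 0, 0], [0, 0, -2, 0], [0, 0, 0, 1]]

The characteristic polynomial is det(xI - A) = (x - 1)(x + 2)(x + 4)^2, so the eigenvalues are -4 (algebraic multiplicity 2), -2 (algebraic multiplicity 1), 1 (algebraic multiplicity 1).

For λ = -4: rank(A + 4I) = 3, rank((A + 4I)^2) = 2. The eigenspace has dimension 4 - 3 = 1, so there is 1 Jordan block; the rank sequence gives block sizes [2].

For λ = -2: algebraic multiplicity 1 gives one 1×1 block.

For λ = 1: algebraic multiplicity 1 gives one 1×1 block.

Assembling the blocks gives the Jordan form J above.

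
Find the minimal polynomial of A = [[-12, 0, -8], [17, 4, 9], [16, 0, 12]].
The characteristic polynomial factors as (x - 4)^2(x + 4). The minimal polynomial is ∏(x - λ)^{k_λ} where k_λ is the size of the largest Jordan block at λ.

For λ = -4: rank(A + 4I) = 2, and the largest Jordan block has size 1 (the smallest k with rank((A + 4I)^k) = rank((A + 4I)^(k+1))).
For λ = 4: rank(A - 4I) = 2, and the largest Jordan block has size 2 (the smallest k with rank((A - 4I)^k) = rank((A - 4I)^(k+1))).

So m_A(x) = (x - 4)^2(x + 4).

m_A(x) = (x - 4)^2(x + 4)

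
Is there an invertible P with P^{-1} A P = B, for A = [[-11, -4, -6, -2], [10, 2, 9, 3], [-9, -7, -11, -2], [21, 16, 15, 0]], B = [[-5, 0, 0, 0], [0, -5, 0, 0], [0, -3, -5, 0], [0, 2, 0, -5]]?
Both have characteristic polynomial (x + 5)^4, but the minimal polynomial of A is (x + 5)^3 while the minimal polynomial of B is (x + 5)^2. The minimal polynomial is a similarity invariant, so A and B are not similar.

No.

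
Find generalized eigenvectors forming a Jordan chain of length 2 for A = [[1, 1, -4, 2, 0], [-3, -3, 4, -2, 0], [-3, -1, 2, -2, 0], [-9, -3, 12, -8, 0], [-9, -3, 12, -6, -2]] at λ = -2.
v_1 = [[0, 1, 0, 0, 0]]^T, v_2 = [[1, -1, -1, -3, -3]]^T

We seek v_1 ∈ ker((A + 2I)^2) \ ker(A + 2I), then set v_{i+1} = (A + 2I) v_i.

One such chain is v_1 = [[0, 1, 0, 0, 0]]^T, v_2 = [[1, -1, -1, -3, -3]]^T. Check: (A + 2I) v_2 = [[0, 0, 0, 0, 0]]^T = 0.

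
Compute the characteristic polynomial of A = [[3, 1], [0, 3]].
χ_A(x) = (x - 3)^2

xI - A = [[x - 3, -1], [0, x - 3]].

Expanding det(xI - A) along the first row:
det(xI - A) = + (x - 3)·det([[x - 3]]) - (-1)·det([[0]]).

Evaluating gives χ_A(x) = x^2 - 6x + 9 = (x - 3)^2.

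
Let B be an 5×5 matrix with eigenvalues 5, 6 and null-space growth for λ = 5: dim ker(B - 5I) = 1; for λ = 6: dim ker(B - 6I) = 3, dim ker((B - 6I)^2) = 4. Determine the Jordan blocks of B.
λ = 5: successive nullity increments [1] count blocks of size ≥ k; block sizes are [1].
λ = 6: successive nullity increments [3, 1] count blocks of size ≥ k; block sizes are [2, 1, 1].

Jordan blocks: (5, 1), (6, 2), (6, 1), (6, 1)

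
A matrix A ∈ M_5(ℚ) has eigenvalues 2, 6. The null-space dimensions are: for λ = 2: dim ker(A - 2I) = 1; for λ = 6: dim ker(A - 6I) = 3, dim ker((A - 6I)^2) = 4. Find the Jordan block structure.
Jordan blocks: (2, 1), (6, 2), (6, 1), (6, 1)

λ = 2: successive nullity increments [1] count blocks of size ≥ k; block sizes are [1].
λ = 6: successive nullity increments [3, 1] count blocks of size ≥ k; block sizes are [2, 1, 1].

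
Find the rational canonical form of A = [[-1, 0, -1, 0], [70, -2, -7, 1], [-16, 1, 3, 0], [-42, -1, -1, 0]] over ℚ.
The invariant factors of A (the non-unit diagonal entries of the Smith normal form of xI - A over ℚ[x]) are (x - 3)(x + 5)(x^2 - 2x + 4), each dividing the next. The characteristic polynomial is their product, (x - 3)(x + 5)(x^2 - 2x + 4).

The rational canonical form is the block-diagonal matrix of companion matrices C(f_i):
R = [[0, 0, 0, 60], [1, 0, 0, -38], [0, 1, 0, 15], [0, 0, 1, 0]].

Note the characteristic polynomial does not split into linear factors over ℚ, so A has no Jordan form over ℚ; the rational canonical form exists over any field.

R = [[0, 0, 0, 60], [1, 0, 0, -38], [0, 1, 0, 15], [0, 0, 1, 0]]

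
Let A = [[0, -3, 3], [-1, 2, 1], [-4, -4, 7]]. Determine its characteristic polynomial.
xI - A = [[x, 3, -3], [1, x - 2, -1], [4, 4, x - 7]].

Expanding det(xI - A) along the first row:
det(xI - A) = + (x)·det([[x - 2, -1], [4, x - 7]]) - (3)·det([[1, -1], [4, x - 7]]) + (-3)·det([[1, x - 2], [4, 4]]).

Evaluating gives χ_A(x) = x^3 - 9x^2 + 27x - 27 = (x - 3)^3.

χ_A(x) = (x - 3)^3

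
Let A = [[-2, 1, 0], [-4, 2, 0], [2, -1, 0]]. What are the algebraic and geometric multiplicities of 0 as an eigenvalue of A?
algebraic multiplicity 3, geometric multiplicity 2

The characteristic polynomial is x^3, so the factor x appears with exponent 3: the algebraic multiplicity is 3.

rank(A) = 1, so the eigenspace has dimension 3 - 1 = 2: the geometric multiplicity is 2.

Since 2 < 3, A is not diagonalizable.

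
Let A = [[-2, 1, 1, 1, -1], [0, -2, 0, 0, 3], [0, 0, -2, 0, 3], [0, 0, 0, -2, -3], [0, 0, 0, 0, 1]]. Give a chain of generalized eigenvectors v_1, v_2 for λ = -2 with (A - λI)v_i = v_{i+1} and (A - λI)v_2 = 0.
v_1 = [[-1, 1, 0, 0, 0]]^T, v_2 = [[1, 0, 0, 0, 0]]^T

We seek v_1 ∈ ker((A + 2I)^2) \ ker(A + 2I), then set v_{i+1} = (A + 2I) v_i.

One such chain is v_1 = [[-1, 1, 0, 0, 0]]^T, v_2 = [[1, 0, 0, 0, 0]]^T. Check: (A + 2I) v_2 = [[0, 0, 0, 0, 0]]^T = 0.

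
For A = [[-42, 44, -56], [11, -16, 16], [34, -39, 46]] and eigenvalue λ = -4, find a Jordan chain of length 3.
v_1 = [[3, 0, -2]]^T, v_2 = [[-2, 1, 2]]^T, v_3 = [[8, -2, -7]]^T

We seek v_1 ∈ ker((A + 4I)^3) \ ker((A + 4I)^2), then set v_{i+1} = (A + 4I) v_i.

One such chain is v_1 = [[3, 0, -2]]^T, v_2 = [[-2, 1, 2]]^T, v_3 = [[8, -2, -7]]^T. Check: (A + 4I) v_3 = [[0, 0, 0]]^T = 0.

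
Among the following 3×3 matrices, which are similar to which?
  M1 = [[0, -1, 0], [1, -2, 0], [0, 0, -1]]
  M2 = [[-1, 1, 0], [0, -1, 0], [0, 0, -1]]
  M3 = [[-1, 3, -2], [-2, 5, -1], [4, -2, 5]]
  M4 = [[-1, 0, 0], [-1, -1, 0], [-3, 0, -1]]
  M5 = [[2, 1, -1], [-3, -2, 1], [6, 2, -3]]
2 classes: {M1, M2, M4, M5}, {M3}

Characteristic polynomials: χ_{M1} = (x + 1)^3, χ_{M2} = (x + 1)^3, χ_{M3} = (x - 3)^3, χ_{M4} = (x + 1)^3, χ_{M5} = (x + 1)^3.

{M1, M2, M4, M5}: invariant factors x + 1, (x + 1)^2.

{M3}: invariant factors (x - 3)^3.

Matrices are similar if and only if their invariant-factor lists agree; the partition into similarity classes is {M1, M2, M4, M5}, {M3}.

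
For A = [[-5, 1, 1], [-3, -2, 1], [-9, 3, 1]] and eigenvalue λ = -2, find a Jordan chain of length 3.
We seek v_1 ∈ ker((A + 2I)^3) \ ker((A + 2I)^2), then set v_{i+1} = (A + 2I) v_i.

One such chain is v_1 = [[0, 0, 1]]^T, v_2 = [[1, 1, 3]]^T, v_3 = [[1, 0, 3]]^T. Check: (A + 2I) v_3 = [[0, 0, 0]]^T = 0.

v_1 = [[0, 0, 1]]^T, v_2 = [[1, 1, 3]]^T, v_3 = [[1, 0, 3]]^T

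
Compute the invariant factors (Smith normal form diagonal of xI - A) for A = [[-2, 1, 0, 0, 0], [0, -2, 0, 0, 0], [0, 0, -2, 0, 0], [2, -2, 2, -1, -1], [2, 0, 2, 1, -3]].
x + 2, (x + 2)^2, (x + 2)^2

The Jordan structure of A has elementary divisors (x + 2)^2, (x + 2)^2, (x + 2). Arranging the block sizes at each eigenvalue in decreasing order and taking row products gives the invariant factors.

Invariant factors (smallest first, each dividing the next): x + 2, (x + 2)^2, (x + 2)^2.

Check: the last factor (x + 2)^2 is the minimal polynomial, and the product (x + 2)^5 is the characteristic polynomial.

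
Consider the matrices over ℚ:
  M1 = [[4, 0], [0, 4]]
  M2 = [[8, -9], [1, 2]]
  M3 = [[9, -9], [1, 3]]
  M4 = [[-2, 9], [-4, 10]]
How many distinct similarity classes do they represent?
4 classes: {M1}, {M2}, {M3}, {M4}

Characteristic polynomials: χ_{M1} = (x - 4)^2, χ_{M2} = (x - 5)^2, χ_{M3} = (x - 6)^2, χ_{M4} = (x - 4)^2.

{M1}: invariant factors x - 4, x - 4.

{M2}: invariant factors (x - 5)^2.

{M3}: invariant factors (x - 6)^2.

{M4}: invariant factors (x - 4)^2.

Matrices are similar if and only if their invariant-factor lists agree; the partition into similarity classes is {M1}, {M2}, {M3}, {M4}.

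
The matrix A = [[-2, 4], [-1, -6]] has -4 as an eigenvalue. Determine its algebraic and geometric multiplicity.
The characteristic polynomial is (x + 4)^2, so the factor x + 4 appears with exponent 2: the algebraic multiplicity is 2.

rank(A + 4I) = 1, so the eigenspace has dimension 2 - 1 = 1: the geometric multiplicity is 1.

Since 1 < 2, A is not diagonalizable.

algebraic multiplicity 2, geometric multiplicity 1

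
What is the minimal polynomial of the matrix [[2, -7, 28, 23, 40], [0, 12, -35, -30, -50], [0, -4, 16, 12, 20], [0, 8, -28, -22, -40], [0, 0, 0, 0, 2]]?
m_A(x) = (x - 2)^3

The characteristic polynomial factors as (x - 2)^5. The minimal polynomial is ∏(x - λ)^{k_λ} where k_λ is the size of the largest Jordan block at λ.

For λ = 2: rank(A - 2I) = 2, and the largest Jordan block has size 3 (the smallest k with rank((A - 2I)^k) = rank((A - 2I)^(k+1))).

So m_A(x) = (x - 2)^3.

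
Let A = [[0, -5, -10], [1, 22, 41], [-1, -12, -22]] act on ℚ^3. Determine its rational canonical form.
The invariant factors of A (the non-unit diagonal entries of the Smith normal form of xI - A over ℚ[x]) are x^3 + 3x + 5, each dividing the next. The characteristic polynomial is their product, x^3 + 3x + 5.

The rational canonical form is the block-diagonal matrix of companion matrices C(f_i):
R = [[0, 0, -5], [1, 0, -3], [0, 1, 0]].

Note the characteristic polynomial does not split into linear factors over ℚ, so A has no Jordan form over ℚ; the rational canonical form exists over any field.

R = [[0, 0, -5], [1, 0, -3], [0, 1, 0]]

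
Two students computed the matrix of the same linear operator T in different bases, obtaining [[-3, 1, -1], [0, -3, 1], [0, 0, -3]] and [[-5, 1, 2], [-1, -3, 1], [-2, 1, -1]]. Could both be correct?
Yes.

Two matrices over a field are similar if and only if they have the same invariant factors.

Both A and B have characteristic polynomial (x + 3)^3 and minimal polynomial (x + 3)^3. Computing further, both have invariant factors (x + 3)^3. Hence A and B are similar.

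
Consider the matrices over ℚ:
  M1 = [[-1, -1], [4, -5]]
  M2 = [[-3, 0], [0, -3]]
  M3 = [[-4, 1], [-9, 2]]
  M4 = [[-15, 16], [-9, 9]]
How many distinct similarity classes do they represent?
Characteristic polynomials: χ_{M1} = (x + 3)^2, χ_{M2} = (x + 3)^2, χ_{M3} = (x + 1)^2, χ_{M4} = (x + 3)^2.

{M1, M4}: invariant factors (x + 3)^2.

{M2}: invariant factors x + 3, x + 3.

{M3}: invariant factors (x + 1)^2.

Matrices are similar if and only if their invariant-factor lists agree; the partition into similarity classes is {M1, M4}, {M2}, {M3}.

3 classes: {M1, M4}, {M2}, {M3}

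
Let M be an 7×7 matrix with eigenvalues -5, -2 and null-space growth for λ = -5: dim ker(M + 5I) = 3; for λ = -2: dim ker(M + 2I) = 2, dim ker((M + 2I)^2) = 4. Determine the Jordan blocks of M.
Jordan blocks: (-5, 1), (-5, 1), (-5, 1), (-2, 2), (-2, 2)

λ = -5: successive nullity increments [3] count blocks of size ≥ k; block sizes are [1, 1, 1].
λ = -2: successive nullity increments [2, 2] count blocks of size ≥ k; block sizes are [2, 2].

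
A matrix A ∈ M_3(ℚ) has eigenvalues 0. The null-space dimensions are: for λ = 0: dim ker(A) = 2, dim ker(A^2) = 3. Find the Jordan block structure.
Jordan blocks: (0, 2), (0, 1)

λ = 0: successive nullity increments [2, 1] count blocks of size ≥ k; block sizes are [2, 1].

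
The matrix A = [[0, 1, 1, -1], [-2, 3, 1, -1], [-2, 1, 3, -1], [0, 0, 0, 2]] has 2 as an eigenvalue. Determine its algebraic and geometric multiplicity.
algebraic multiplicity 4, geometric multiplicity 3

The characteristic polynomial is (x - 2)^4, so the factor x - 2 appears with exponent 4: the algebraic multiplicity is 4.

rank(A - 2I) = 1, so the eigenspace has dimension 4 - 1 = 3: the geometric multiplicity is 3.

Since 3 < 4, A is not diagonalizable.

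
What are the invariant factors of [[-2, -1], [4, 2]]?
The Jordan structure of A has elementary divisors x^2. Arranging the block sizes at each eigenvalue in decreasing order and taking row products gives the invariant factors.

Invariant factors (smallest first, each dividing the next): x^2.

Check: the last factor x^2 is the minimal polynomial, and the product x^2 is the characteristic polynomial.

x^2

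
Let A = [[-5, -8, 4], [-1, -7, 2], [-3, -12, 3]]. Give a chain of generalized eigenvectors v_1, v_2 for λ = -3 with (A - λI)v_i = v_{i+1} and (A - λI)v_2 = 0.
We seek v_1 ∈ ker((A + 3I)^2) \ ker(A + 3I), then set v_{i+1} = (A + 3I) v_i.

One such chain is v_1 = [[1, 0, 1]]^T, v_2 = [[2, 1, 3]]^T. Check: (A + 3I) v_2 = [[0, 0, 0]]^T = 0.

v_1 = [[1, 0, 1]]^T, v_2 = [[2, 1, 3]]^T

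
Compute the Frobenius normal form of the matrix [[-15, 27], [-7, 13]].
The invariant factors of A (the non-unit diagonal entries of the Smith normal form of xI - A over ℚ[x]) are x^2 + 2x - 6, each dividing the next. The characteristic polynomial is their product, x^2 + 2x - 6.

The rational canonical form is the block-diagonal matrix of companion matrices C(f_i):
R = [[0, 6], [1, -2]].

Note the characteristic polynomial does not split into linear factors over ℚ, so A has no Jordan form over ℚ; the rational canonical form exists over any field.

R = [[0, 6], [1, -2]]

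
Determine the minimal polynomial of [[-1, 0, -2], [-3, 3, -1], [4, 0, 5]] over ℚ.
m_A(x) = (x - 3)^2(x - 1)

The characteristic polynomial factors as (x - 3)^2(x - 1). The minimal polynomial is ∏(x - λ)^{k_λ} where k_λ is the size of the largest Jordan block at λ.

For λ = 1: rank(A - I) = 2, and the largest Jordan block has size 1 (the smallest k with rank((A - I)^k) = rank((A - I)^(k+1))).
For λ = 3: rank(A - 3I) = 2, and the largest Jordan block has size 2 (the smallest k with rank((A - 3I)^k) = rank((A - 3I)^(k+1))).

So m_A(x) = (x - 3)^2(x - 1).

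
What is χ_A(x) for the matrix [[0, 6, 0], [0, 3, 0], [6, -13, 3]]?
χ_A(x) = x(x - 3)^2

xI - A = [[x, -6, 0], [0, x - 3, 0], [-6, 13, x - 3]].

Expanding det(xI - A) along the first row:
det(xI - A) = + (x)·det([[x - 3, 0], [13, x - 3]]) - (-6)·det([[0, 0], [-6, x - 3]]) + (0)·det([[0, x - 3], [-6, 13]]).

Evaluating gives χ_A(x) = x^3 - 6x^2 + 9x = x(x - 3)^2.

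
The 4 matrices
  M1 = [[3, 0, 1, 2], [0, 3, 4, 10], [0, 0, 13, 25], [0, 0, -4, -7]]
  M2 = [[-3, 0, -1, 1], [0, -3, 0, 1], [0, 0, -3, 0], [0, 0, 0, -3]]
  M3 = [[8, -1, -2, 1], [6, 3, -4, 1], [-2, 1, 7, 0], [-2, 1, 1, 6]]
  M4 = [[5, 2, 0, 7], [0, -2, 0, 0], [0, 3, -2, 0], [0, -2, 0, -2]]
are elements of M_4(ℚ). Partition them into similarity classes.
4 classes: {M1}, {M2}, {M3}, {M4}

Characteristic polynomials: χ_{M1} = (x - 3)^4, χ_{M2} = (x + 3)^4, χ_{M3} = (x - 6)^4, χ_{M4} = (x - 5)(x + 2)^3.

{M1}: invariant factors x - 3, (x - 3)^3.

{M2}: invariant factors (x + 3)^2, (x + 3)^2.

{M3}: invariant factors x - 6, (x - 6)^3.

{M4}: invariant factors x + 2, (x - 5)(x + 2)^2.

Matrices are similar if and only if their invariant-factor lists agree; the partition into similarity classes is {M1}, {M2}, {M3}, {M4}.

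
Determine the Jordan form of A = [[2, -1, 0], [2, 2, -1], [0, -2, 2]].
The characteristic polynomial is det(xI - A) = (x - 2)^3, so the eigenvalues are 2 (algebraic multiplicity 3).

For λ = 2: rank(A - 2I) = 2, rank((A - 2I)^2) = 1, rank((A - 2I)^3) = 0. The eigenspace has dimension 3 - 2 = 1, so there is 1 Jordan block; the rank sequence gives block sizes [3].

Assembling the blocks gives the Jordan form J above.

J = [[2, 1, 0], [0, 2, 1], [0, 0, 2]]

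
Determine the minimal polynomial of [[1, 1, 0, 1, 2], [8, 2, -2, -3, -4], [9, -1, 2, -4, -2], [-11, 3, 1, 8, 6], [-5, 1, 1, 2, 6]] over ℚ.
The characteristic polynomial factors as (x - 4)^4(x - 3). The minimal polynomial is ∏(x - λ)^{k_λ} where k_λ is the size of the largest Jordan block at λ.

For λ = 3: rank(A - 3I) = 4, and the largest Jordan block has size 1 (the smallest k with rank((A - 3I)^k) = rank((A - 3I)^(k+1))).
For λ = 4: rank(A - 4I) = 3, and the largest Jordan block has size 3 (the smallest k with rank((A - 4I)^k) = rank((A - 4I)^(k+1))).

So m_A(x) = (x - 4)^3(x - 3).

m_A(x) = (x - 4)^3(x - 3)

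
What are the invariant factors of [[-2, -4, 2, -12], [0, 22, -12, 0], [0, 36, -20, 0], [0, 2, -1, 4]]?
The Jordan structure of A has elementary divisors (x + 2), (x + 2), (x - 4)^2. Arranging the block sizes at each eigenvalue in decreasing order and taking row products gives the invariant factors.

Invariant factors (smallest first, each dividing the next): x + 2, (x - 4)^2(x + 2).

Check: the last factor (x - 4)^2(x + 2) is the minimal polynomial, and the product (x - 4)^2(x + 2)^2 is the characteristic polynomial.

x + 2, (x - 4)^2(x + 2)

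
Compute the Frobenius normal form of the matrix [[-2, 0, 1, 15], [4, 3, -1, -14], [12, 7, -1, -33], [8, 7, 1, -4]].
The invariant factors of A (the non-unit diagonal entries of the Smith normal form of xI - A over ℚ[x]) are (x + 4)(x^3 - x + 4), each dividing the next. The characteristic polynomial is their product, (x + 4)(x^3 - x + 4).

The rational canonical form is the block-diagonal matrix of companion matrices C(f_i):
R = [[0, 0, 0, -16], [1, 0, 0, 0], [0, 1, 0, 1], [0, 0, 1, -4]].

Note the characteristic polynomial does not split into linear factors over ℚ, so A has no Jordan form over ℚ; the rational canonical form exists over any field.

R = [[0, 0, 0, -16], [1, 0, 0, 0], [0, 1, 0, 1], [0, 0, 1, -4]]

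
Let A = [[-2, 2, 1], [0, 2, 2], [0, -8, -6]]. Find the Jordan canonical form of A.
J = [[-2, 1, 0], [0, -2, 0], [0, 0, -2]]

The characteristic polynomial is det(xI - A) = (x + 2)^3, so the eigenvalues are -2 (algebraic multiplicity 3).

For λ = -2: rank(A + 2I) = 1, rank((A + 2I)^2) = 0. The eigenspace has dimension 3 - 1 = 2, so there are 2 Jordan blocks; the rank sequence gives block sizes [2, 1].

Assembling the blocks gives the Jordan form J above.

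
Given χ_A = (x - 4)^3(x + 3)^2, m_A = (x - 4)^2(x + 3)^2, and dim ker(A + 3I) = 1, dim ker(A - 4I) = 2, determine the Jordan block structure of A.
λ = -3: algebraic multiplicity 2 (exponent in χ_A), largest block size 2 (exponent in m_A), 1 block (geometric multiplicity). This forces block sizes [2].
λ = 4: algebraic multiplicity 3 (exponent in χ_A), largest block size 2 (exponent in m_A), 2 blocks (geometric multiplicity). These force block sizes [2, 1].

Jordan blocks: (-3, 2), (4, 2), (4, 1)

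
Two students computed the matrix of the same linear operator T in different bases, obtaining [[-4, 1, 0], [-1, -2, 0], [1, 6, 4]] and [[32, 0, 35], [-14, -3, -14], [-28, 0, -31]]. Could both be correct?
Both have characteristic polynomial (x - 4)(x + 3)^2, but the minimal polynomial of A is (x - 4)(x + 3)^2 while the minimal polynomial of B is (x - 4)(x + 3). The minimal polynomial is a similarity invariant, so A and B are not similar.

No.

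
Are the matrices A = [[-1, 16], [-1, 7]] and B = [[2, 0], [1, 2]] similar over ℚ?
trace(A) = 6 but trace(B) = 4. The trace is a similarity invariant, so A and B are not similar.

No.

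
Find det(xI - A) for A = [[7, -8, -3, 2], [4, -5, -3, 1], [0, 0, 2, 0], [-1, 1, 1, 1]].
χ_A(x) = (x - 2)^3(x + 1)

xI - A = [[x - 7, 8, 3, -2], [-4, x + 5, 3, -1], [0, 0, x - 2, 0], [1, -1, -1, x - 1]].

Expanding det(xI - A) along the first row:
det(xI - A) = + (x - 7)·det([[x + 5, 3, -1], [0, x - 2, 0], [-1, -1, x - 1]]) - (8)·det([[-4, 3, -1], [0, x - 2, 0], [1, -1, x - 1]]) + (3)·det([[-4, x + 5, -1], [0, 0, 0], [1, -1, x - 1]]) - (-2)·det([[-4, x + 5, 3], [0, 0, x - 2], [1, -1, -1]]).

Evaluating gives χ_A(x) = x^4 - 5x^3 + 6x^2 + 4x - 8 = (x - 2)^3(x + 1).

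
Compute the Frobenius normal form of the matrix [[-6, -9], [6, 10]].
The invariant factors of A (the non-unit diagonal entries of the Smith normal form of xI - A over ℚ[x]) are x^2 - 4x - 6, each dividing the next. The characteristic polynomial is their product, x^2 - 4x - 6.

The rational canonical form is the block-diagonal matrix of companion matrices C(f_i):
R = [[0, 6], [1, 4]].

Note the characteristic polynomial does not split into linear factors over ℚ, so A has no Jordan form over ℚ; the rational canonical form exists over any field.

R = [[0, 6], [1, 4]]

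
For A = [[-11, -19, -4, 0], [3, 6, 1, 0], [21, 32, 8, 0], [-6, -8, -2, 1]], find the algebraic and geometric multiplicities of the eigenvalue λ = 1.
algebraic multiplicity 4, geometric multiplicity 2

The characteristic polynomial is (x - 1)^4, so the factor x - 1 appears with exponent 4: the algebraic multiplicity is 4.

rank(A - I) = 2, so the eigenspace has dimension 4 - 2 = 2: the geometric multiplicity is 2.

Since 2 < 4, A is not diagonalizable.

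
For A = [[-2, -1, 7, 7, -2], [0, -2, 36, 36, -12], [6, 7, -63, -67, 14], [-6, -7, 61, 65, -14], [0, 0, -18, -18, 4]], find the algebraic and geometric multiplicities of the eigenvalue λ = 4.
algebraic multiplicity 2, geometric multiplicity 2

The characteristic polynomial is (x - 4)^2(x + 2)^3, so the factor x - 4 appears with exponent 2: the algebraic multiplicity is 2.

rank(A - 4I) = 3, so the eigenspace has dimension 5 - 3 = 2: the geometric multiplicity is 2.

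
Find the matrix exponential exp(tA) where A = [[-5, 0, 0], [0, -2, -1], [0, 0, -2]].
e^{tA} = [[e^{-5*t}, 0, 0], [0, e^{-2*t}, -t*e^{-2*t}], [0, 0, e^{-2*t}]]

A has Jordan form J = [[-5, 0, 0], [0, -2, 1], [0, 0, -2]] with A = PJP^{-1}, so e^{tA} = P e^{tJ} P^{-1}.

For a Jordan block J_k(λ), e^{tJ_k(λ)} = e^{λt} · (I + tN + t^2 N^2/2! + ... + t^{k-1} N^{k-1}/(k-1)!) where N is the nilpotent superdiagonal part.

Assembling the blocks and conjugating back gives the entries of e^{tA} as shown above.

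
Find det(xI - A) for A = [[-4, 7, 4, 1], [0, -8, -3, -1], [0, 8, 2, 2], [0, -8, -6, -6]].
xI - A = [[x + 4, -7, -4, -1], [0, x + 8, 3, 1], [0, -8, x - 2, -2], [0, 8, 6, x + 6]].

Expanding det(xI - A) along the first row:
det(xI - A) = + (x + 4)·det([[x + 8, 3, 1], [-8, x - 2, -2], [8, 6, x + 6]]) - (-7)·det([[0, 3, 1], [0, x - 2, -2], [0, 6, x + 6]]) + (-4)·det([[0, x + 8, 1], [0, -8, -2], [0, 8, x + 6]]) - (-1)·det([[0, x + 8, 3], [0, -8, x - 2], [0, 8, 6]]).

Evaluating gives χ_A(x) = x^4 + 16x^3 + 96x^2 + 256x + 256 = (x + 4)^4.

χ_A(x) = (x + 4)^4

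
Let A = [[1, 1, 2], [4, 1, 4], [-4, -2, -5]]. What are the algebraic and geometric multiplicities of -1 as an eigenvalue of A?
algebraic multiplicity 3, geometric multiplicity 2

The characteristic polynomial is (x + 1)^3, so the factor x + 1 appears with exponent 3: the algebraic multiplicity is 3.

rank(A + I) = 1, so the eigenspace has dimension 3 - 1 = 2: the geometric multiplicity is 2.

Since 2 < 3, A is not diagonalizable.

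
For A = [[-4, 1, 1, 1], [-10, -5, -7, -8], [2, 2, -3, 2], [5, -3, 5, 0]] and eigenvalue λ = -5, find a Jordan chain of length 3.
v_1 = [[0, 0, 1, -1]]^T, v_2 = [[0, 1, 0, 0]]^T, v_3 = [[1, 0, 2, -3]]^T

We seek v_1 ∈ ker((A + 5I)^3) \ ker((A + 5I)^2), then set v_{i+1} = (A + 5I) v_i.

One such chain is v_1 = [[0, 0, 1, -1]]^T, v_2 = [[0, 1, 0, 0]]^T, v_3 = [[1, 0, 2, -3]]^T. Check: (A + 5I) v_3 = [[0, 0, 0, 0]]^T = 0.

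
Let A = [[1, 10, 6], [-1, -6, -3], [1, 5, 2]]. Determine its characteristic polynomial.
xI - A = [[x - 1, -10, -6], [1, x + 6, 3], [-1, -5, x - 2]].

Expanding det(xI - A) along the first row:
det(xI - A) = + (x - 1)·det([[x + 6, 3], [-5, x - 2]]) - (-10)·det([[1, 3], [-1, x - 2]]) + (-6)·det([[1, x + 6], [-1, -5]]).

Evaluating gives χ_A(x) = x^3 + 3x^2 + 3x + 1 = (x + 1)^3.

χ_A(x) = (x + 1)^3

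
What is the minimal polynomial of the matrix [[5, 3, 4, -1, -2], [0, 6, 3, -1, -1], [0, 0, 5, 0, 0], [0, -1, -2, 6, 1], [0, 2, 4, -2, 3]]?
m_A(x) = (x - 5)^3

The characteristic polynomial factors as (x - 5)^5. The minimal polynomial is ∏(x - λ)^{k_λ} where k_λ is the size of the largest Jordan block at λ.

For λ = 5: rank(A - 5I) = 3, and the largest Jordan block has size 3 (the smallest k with rank((A - 5I)^k) = rank((A - 5I)^(k+1))).

So m_A(x) = (x - 5)^3.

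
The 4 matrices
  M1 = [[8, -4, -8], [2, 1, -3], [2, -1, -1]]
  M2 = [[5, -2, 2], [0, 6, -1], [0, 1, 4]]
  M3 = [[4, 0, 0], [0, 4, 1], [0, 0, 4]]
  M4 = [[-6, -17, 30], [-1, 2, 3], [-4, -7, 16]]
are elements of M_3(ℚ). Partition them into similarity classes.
Characteristic polynomials: χ_{M1} = (x - 4)(x - 2)^2, χ_{M2} = (x - 5)^3, χ_{M3} = (x - 4)^3, χ_{M4} = (x - 4)^3.

{M1}: invariant factors (x - 4)(x - 2)^2.

{M2}: invariant factors x - 5, (x - 5)^2.

{M3}: invariant factors x - 4, (x - 4)^2.

{M4}: invariant factors (x - 4)^3.

Matrices are similar if and only if their invariant-factor lists agree; the partition into similarity classes is {M1}, {M2}, {M3}, {M4}.

4 classes: {M1}, {M2}, {M3}, {M4}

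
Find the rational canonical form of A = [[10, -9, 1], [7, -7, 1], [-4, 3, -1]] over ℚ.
R = [[0, 0, 6], [1, 0, 9], [0, 1, 2]]

The invariant factors of A (the non-unit diagonal entries of the Smith normal form of xI - A over ℚ[x]) are (x + 1)(x^2 - 3x - 6), each dividing the next. The characteristic polynomial is their product, (x + 1)(x^2 - 3x - 6).

The rational canonical form is the block-diagonal matrix of companion matrices C(f_i):
R = [[0, 0, 6], [1, 0, 9], [0, 1, 2]].

Note the characteristic polynomial does not split into linear factors over ℚ, so A has no Jordan form over ℚ; the rational canonical form exists over any field.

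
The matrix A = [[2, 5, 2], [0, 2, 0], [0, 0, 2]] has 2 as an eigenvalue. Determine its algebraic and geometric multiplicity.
algebraic multiplicity 3, geometric multiplicity 2

The characteristic polynomial is (x - 2)^3, so the factor x - 2 appears with exponent 3: the algebraic multiplicity is 3.

rank(A - 2I) = 1, so the eigenspace has dimension 3 - 1 = 2: the geometric multiplicity is 2.

Since 2 < 3, A is not diagonalizable.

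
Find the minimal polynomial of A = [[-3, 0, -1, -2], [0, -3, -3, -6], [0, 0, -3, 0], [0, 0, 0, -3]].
m_A(x) = (x + 3)^2

The characteristic polynomial factors as (x + 3)^4. The minimal polynomial is ∏(x - λ)^{k_λ} where k_λ is the size of the largest Jordan block at λ.

For λ = -3: rank(A + 3I) = 1, and the largest Jordan block has size 2 (the smallest k with rank((A + 3I)^k) = rank((A + 3I)^(k+1))).

So m_A(x) = (x + 3)^2.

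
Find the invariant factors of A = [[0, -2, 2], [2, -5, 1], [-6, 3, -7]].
The Jordan structure of A has elementary divisors (x + 4)^2, (x + 4). Arranging the block sizes at each eigenvalue in decreasing order and taking row products gives the invariant factors.

Invariant factors (smallest first, each dividing the next): x + 4, (x + 4)^2.

Check: the last factor (x + 4)^2 is the minimal polynomial, and the product (x + 4)^3 is the characteristic polynomial.

x + 4, (x + 4)^2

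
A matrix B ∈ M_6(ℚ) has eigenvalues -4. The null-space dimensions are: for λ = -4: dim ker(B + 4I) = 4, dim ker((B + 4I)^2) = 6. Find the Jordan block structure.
λ = -4: successive nullity increments [4, 2] count blocks of size ≥ k; block sizes are [2, 2, 1, 1].

Jordan blocks: (-4, 2), (-4, 2), (-4, 1), (-4, 1)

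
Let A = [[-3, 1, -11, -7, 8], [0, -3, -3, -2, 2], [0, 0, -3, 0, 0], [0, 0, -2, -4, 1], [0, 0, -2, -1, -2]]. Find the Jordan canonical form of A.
J = [[-3, 1, 0, 0, 0], [0, -3, 1, 0, 0], [0, 0, -3, 0, 0], [0, 0, 0, -3, 1], [0, 0, 0, 0, -3]]

The characteristic polynomial is det(xI - A) = (x + 3)^5, so the eigenvalues are -3 (algebraic multiplicity 5).

For λ = -3: rank(A + 3I) = 3, rank((A + 3I)^2) = 1, rank((A + 3I)^3) = 0. The eigenspace has dimension 5 - 3 = 2, so there are 2 Jordan blocks; the rank sequence gives block sizes [3, 2].

Assembling the blocks gives the Jordan form J above.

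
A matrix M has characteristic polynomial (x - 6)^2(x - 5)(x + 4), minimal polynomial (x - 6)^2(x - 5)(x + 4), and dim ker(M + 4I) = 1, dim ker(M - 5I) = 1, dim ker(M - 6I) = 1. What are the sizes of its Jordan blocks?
Jordan blocks: (-4, 1), (5, 1), (6, 2)

λ = -4: algebraic multiplicity 1 (exponent in χ_M), largest block size 1 (exponent in m_M), 1 block (geometric multiplicity). This forces block sizes [1].
λ = 5: algebraic multiplicity 1 (exponent in χ_M), largest block size 1 (exponent in m_M), 1 block (geometric multiplicity). This forces block sizes [1].
λ = 6: algebraic multiplicity 2 (exponent in χ_M), largest block size 2 (exponent in m_M), 1 block (geometric multiplicity). This forces block sizes [2].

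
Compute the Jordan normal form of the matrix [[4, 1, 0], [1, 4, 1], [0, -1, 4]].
The characteristic polynomial is det(xI - A) = (x - 4)^3, so the eigenvalues are 4 (algebraic multiplicity 3).

For λ = 4: rank(A - 4I) = 2, rank((A - 4I)^2) = 1, rank((A - 4I)^3) = 0. The eigenspace has dimension 3 - 2 = 1, so there is 1 Jordan block; the rank sequence gives block sizes [3].

Assembling the blocks gives the Jordan form J above.

J = [[4, 1, 0], [0, 4, 1], [0, 0, 4]]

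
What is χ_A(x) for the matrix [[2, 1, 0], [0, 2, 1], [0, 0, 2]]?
xI - A = [[x - 2, -1, 0], [0, x - 2, -1], [0, 0, x - 2]].

Expanding det(xI - A) along the first row:
det(xI - A) = + (x - 2)·det([[x - 2, -1], [0, x - 2]]) - (-1)·det([[0, -1], [0, x - 2]]) + (0)·det([[0, x - 2], [0, 0]]).

Evaluating gives χ_A(x) = x^3 - 6x^2 + 12x - 8 = (x - 2)^3.

χ_A(x) = (x - 2)^3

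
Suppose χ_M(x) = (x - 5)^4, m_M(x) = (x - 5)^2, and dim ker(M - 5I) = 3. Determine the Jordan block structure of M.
λ = 5: algebraic multiplicity 4 (exponent in χ_M), largest block size 2 (exponent in m_M), 3 blocks (geometric multiplicity). These force block sizes [2, 1, 1].

Jordan blocks: (5, 2), (5, 1), (5, 1)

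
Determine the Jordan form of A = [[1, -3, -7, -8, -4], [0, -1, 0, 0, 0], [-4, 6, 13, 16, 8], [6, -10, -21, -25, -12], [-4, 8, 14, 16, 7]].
The characteristic polynomial is det(xI - A) = (x + 1)^5, so the eigenvalues are -1 (algebraic multiplicity 5).

For λ = -1: rank(A + I) = 2, rank((A + I)^2) = 0. The eigenspace has dimension 5 - 2 = 3, so there are 3 Jordan blocks; the rank sequence gives block sizes [2, 2, 1].

Assembling the blocks gives the Jordan form J above.

J = [[-1, 1, 0, 0, 0], [0, -1, 0, 0, 0], [0, 0, -1, 1, 0], [0, 0, 0, -1, 0], [0, 0, 0, 0, -1]]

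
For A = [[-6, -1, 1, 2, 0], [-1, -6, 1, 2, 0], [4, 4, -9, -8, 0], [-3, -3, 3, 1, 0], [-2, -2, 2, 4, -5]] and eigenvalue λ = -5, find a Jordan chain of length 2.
We seek v_1 ∈ ker((A + 5I)^2) \ ker(A + 5I), then set v_{i+1} = (A + 5I) v_i.

One such chain is v_1 = [[0, 1, -2, 2, 2]]^T, v_2 = [[1, 1, -4, 3, 2]]^T. Check: (A + 5I) v_2 = [[0, 0, 0, 0, 0]]^T = 0.

v_1 = [[0, 1, -2, 2, 2]]^T, v_2 = [[1, 1, -4, 3, 2]]^T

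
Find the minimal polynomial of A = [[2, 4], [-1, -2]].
m_A(x) = x^2

The characteristic polynomial factors as x^2. The minimal polynomial is ∏(x - λ)^{k_λ} where k_λ is the size of the largest Jordan block at λ.

For λ = 0: rank(A) = 1, and the largest Jordan block has size 2 (the smallest k with rank(A^k) = rank(A^(k+1))).

So m_A(x) = x^2.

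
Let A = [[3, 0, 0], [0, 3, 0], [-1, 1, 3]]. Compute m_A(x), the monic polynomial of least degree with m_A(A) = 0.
m_A(x) = (x - 3)^2

The characteristic polynomial factors as (x - 3)^3. The minimal polynomial is ∏(x - λ)^{k_λ} where k_λ is the size of the largest Jordan block at λ.

For λ = 3: rank(A - 3I) = 1, and the largest Jordan block has size 2 (the smallest k with rank((A - 3I)^k) = rank((A - 3I)^(k+1))).

So m_A(x) = (x - 3)^2.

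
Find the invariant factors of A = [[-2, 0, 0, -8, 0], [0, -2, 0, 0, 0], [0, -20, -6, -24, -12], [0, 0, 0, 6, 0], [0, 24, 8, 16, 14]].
(x - 6)(x + 2), (x - 6)(x - 2)(x + 2)

The Jordan structure of A has elementary divisors (x + 2), (x + 2), (x - 2), (x - 6), (x - 6). Arranging the block sizes at each eigenvalue in decreasing order and taking row products gives the invariant factors.

Invariant factors (smallest first, each dividing the next): (x - 6)(x + 2), (x - 6)(x - 2)(x + 2).

Check: the last factor (x - 6)(x - 2)(x + 2) is the minimal polynomial, and the product (x - 6)^2(x - 2)(x + 2)^2 is the characteristic polynomial.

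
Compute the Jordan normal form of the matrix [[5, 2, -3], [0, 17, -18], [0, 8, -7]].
The characteristic polynomial is det(xI - A) = (x - 5)^3, so the eigenvalues are 5 (algebraic multiplicity 3).

For λ = 5: rank(A - 5I) = 1, rank((A - 5I)^2) = 0. The eigenspace has dimension 3 - 1 = 2, so there are 2 Jordan blocks; the rank sequence gives block sizes [2, 1].

Assembling the blocks gives the Jordan form J above.

J = [[5, 1, 0], [0, 5, 0], [0, 0, 5]]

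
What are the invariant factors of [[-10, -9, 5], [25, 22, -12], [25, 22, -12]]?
x^3

The Jordan structure of A has elementary divisors x^3. Arranging the block sizes at each eigenvalue in decreasing order and taking row products gives the invariant factors.

Invariant factors (smallest first, each dividing the next): x^3.

Check: the last factor x^3 is the minimal polynomial, and the product x^3 is the characteristic polynomial.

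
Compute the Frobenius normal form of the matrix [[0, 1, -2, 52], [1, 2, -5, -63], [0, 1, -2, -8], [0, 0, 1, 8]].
The invariant factors of A (the non-unit diagonal entries of the Smith normal form of xI - A over ℚ[x]) are (x - 5)(x - 4)(x^2 + x - 3), each dividing the next. The characteristic polynomial is their product, (x - 5)(x - 4)(x^2 + x - 3).

The rational canonical form is the block-diagonal matrix of companion matrices C(f_i):
R = [[0, 0, 0, 60], [1, 0, 0, -47], [0, 1, 0, -8], [0, 0, 1, 8]].

Note the characteristic polynomial does not split into linear factors over ℚ, so A has no Jordan form over ℚ; the rational canonical form exists over any field.

R = [[0, 0, 0, 60], [1, 0, 0, -47], [0, 1, 0, -8], [0, 0, 1, 8]]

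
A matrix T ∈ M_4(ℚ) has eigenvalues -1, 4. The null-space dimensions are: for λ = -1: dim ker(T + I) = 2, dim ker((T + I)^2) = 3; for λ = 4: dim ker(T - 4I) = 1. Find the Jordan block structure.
Jordan blocks: (-1, 2), (-1, 1), (4, 1)

λ = -1: successive nullity increments [2, 1] count blocks of size ≥ k; block sizes are [2, 1].
λ = 4: successive nullity increments [1] count blocks of size ≥ k; block sizes are [1].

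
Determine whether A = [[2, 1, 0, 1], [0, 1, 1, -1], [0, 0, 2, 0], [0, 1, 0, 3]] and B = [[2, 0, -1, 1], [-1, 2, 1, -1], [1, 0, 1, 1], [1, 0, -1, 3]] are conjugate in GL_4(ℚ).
Yes.

Two matrices over a field are similar if and only if they have the same invariant factors.

Both A and B have characteristic polynomial (x - 2)^4 and minimal polynomial (x - 2)^3. Computing further, both have invariant factors x - 2, (x - 2)^3. Hence A and B are similar.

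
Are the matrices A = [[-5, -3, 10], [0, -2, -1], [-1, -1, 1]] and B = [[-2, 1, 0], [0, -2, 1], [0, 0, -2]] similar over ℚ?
Yes.

Two matrices over a field are similar if and only if they have the same invariant factors.

Both A and B have characteristic polynomial (x + 2)^3 and minimal polynomial (x + 2)^3. Computing further, both have invariant factors (x + 2)^3. Hence A and B are similar.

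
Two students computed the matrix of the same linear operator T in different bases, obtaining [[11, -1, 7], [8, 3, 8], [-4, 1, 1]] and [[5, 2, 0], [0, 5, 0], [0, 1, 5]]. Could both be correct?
No.

Both have characteristic polynomial (x - 5)^3, but the minimal polynomial of A is (x - 5)^3 while the minimal polynomial of B is (x - 5)^2. The minimal polynomial is a similarity invariant, so A and B are not similar.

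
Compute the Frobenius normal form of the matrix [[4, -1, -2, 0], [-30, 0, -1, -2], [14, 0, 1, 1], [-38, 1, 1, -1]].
The invariant factors of A (the non-unit diagonal entries of the Smith normal form of xI - A over ℚ[x]) are (x - 4)(x^3 - 2x + 5), each dividing the next. The characteristic polynomial is their product, (x - 4)(x^3 - 2x + 5).

The rational canonical form is the block-diagonal matrix of companion matrices C(f_i):
R = [[0, 0, 0, 20], [1, 0, 0, -13], [0, 1, 0, 2], [0, 0, 1, 4]].

Note the characteristic polynomial does not split into linear factors over ℚ, so A has no Jordan form over ℚ; the rational canonical form exists over any field.

R = [[0, 0, 0, 20], [1, 0, 0, -13], [0, 1, 0, 2], [0, 0, 1, 4]]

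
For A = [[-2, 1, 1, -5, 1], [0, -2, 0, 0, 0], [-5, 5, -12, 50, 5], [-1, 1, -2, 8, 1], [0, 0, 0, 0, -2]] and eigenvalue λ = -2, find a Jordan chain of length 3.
We seek v_1 ∈ ker((A + 2I)^3) \ ker((A + 2I)^2), then set v_{i+1} = (A + 2I) v_i.

One such chain is v_1 = [[0, 1, 0, 0, 0]]^T, v_2 = [[1, 0, 5, 1, 0]]^T, v_3 = [[0, 0, -5, -1, 0]]^T. Check: (A + 2I) v_3 = [[0, 0, 0, 0, 0]]^T = 0.

v_1 = [[0, 1, 0, 0, 0]]^T, v_2 = [[1, 0, 5, 1, 0]]^T, v_3 = [[0, 0, -5, -1, 0]]^T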